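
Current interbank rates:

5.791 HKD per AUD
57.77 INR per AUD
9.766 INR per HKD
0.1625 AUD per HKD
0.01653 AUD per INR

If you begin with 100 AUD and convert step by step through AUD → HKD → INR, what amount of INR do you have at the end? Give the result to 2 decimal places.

100 AUD × 5.791 = 579.1 HKD
579.1 HKD × 9.766 = 5655.4906 INR

5655.49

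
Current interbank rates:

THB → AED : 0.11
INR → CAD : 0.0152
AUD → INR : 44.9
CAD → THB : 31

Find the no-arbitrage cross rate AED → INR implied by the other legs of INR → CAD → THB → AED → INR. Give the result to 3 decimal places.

19.293

Known legs of the cycle: 0.0152 × 31 × 0.11 = 0.051832
For no arbitrage the full-cycle product must be 1, so the missing rate is 1 / 0.051832 ≈ 19.29310.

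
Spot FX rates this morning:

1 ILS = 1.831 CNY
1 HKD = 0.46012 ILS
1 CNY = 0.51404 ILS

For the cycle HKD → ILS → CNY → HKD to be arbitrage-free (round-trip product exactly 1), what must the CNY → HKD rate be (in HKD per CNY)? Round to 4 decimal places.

1.1870

Known legs of the cycle: 0.46012 × 1.831 = 0.84247972
For no arbitrage the full-cycle product must be 1, so the missing rate is 1 / 0.84247972 ≈ 1.186972.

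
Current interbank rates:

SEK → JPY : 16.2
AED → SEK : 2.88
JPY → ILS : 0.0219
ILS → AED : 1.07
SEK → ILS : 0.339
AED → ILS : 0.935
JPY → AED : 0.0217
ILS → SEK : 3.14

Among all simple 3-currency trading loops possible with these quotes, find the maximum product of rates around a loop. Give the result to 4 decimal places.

ILS→SEK→JPY→ILS: 3.14 × 16.2 × 0.0219 = 1.11401
ILS→AED→SEK→ILS: 1.07 × 2.88 × 0.339 = 1.04466
JPY→AED→SEK→JPY: 0.0217 × 2.88 × 16.2 = 1.01244
Maximum is ILS→SEK→JPY→ILS at 1.1140; arbitrage exists.

1.1140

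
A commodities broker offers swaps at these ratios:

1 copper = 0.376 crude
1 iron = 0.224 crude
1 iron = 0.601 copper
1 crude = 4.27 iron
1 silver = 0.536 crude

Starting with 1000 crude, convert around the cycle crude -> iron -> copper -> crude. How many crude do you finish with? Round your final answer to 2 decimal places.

1000 crude × 4.27 = 4270 iron
4270 iron × 0.601 = 2566.27 copper
2566.27 copper × 0.376 = 964.91752 crude

964.92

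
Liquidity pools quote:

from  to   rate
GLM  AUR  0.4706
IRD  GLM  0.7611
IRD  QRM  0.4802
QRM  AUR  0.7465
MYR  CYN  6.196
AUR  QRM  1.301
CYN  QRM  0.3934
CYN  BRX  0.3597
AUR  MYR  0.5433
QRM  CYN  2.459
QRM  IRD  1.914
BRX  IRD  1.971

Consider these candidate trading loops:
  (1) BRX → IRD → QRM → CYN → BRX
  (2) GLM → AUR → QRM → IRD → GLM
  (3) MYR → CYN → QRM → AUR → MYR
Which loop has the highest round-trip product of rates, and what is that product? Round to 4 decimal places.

0.9886

(1) 1.971 × 0.4802 × 2.459 × 0.3597 = 0.83716
(2) 0.4706 × 1.301 × 1.914 × 0.7611 = 0.89189
(3) 6.196 × 0.3934 × 0.7465 × 0.5433 = 0.98859
Highest is cycle (3) at 0.9886 (≤1, no arbitrage).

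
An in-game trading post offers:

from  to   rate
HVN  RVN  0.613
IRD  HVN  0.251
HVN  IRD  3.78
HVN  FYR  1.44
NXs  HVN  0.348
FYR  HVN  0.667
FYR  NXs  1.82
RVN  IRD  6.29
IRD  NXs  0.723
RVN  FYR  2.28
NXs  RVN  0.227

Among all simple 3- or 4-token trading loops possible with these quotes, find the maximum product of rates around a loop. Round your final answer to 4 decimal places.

1.0323

RVN→IRD→NXs→RVN: 6.29 × 0.723 × 0.227 = 1.03232
RVN→IRD→NXs→HVN→RVN: 6.29 × 0.723 × 0.348 × 0.613 = 0.97013
RVN→IRD→HVN→RVN: 6.29 × 0.251 × 0.613 = 0.96780
IRD→NXs→HVN→IRD: 0.723 × 0.348 × 3.78 = 0.95106
RVN→FYR→NXs→RVN: 2.28 × 1.82 × 0.227 = 0.94196
RVN→FYR→HVN→RVN: 2.28 × 0.667 × 0.613 = 0.93223
HVN→FYR→NXs→HVN: 1.44 × 1.82 × 0.348 = 0.91204
RVN→FYR→NXs→HVN→RVN: 2.28 × 1.82 × 0.348 × 0.613 = 0.88521
Maximum is RVN→IRD→NXs→RVN at 1.0323; arbitrage exists.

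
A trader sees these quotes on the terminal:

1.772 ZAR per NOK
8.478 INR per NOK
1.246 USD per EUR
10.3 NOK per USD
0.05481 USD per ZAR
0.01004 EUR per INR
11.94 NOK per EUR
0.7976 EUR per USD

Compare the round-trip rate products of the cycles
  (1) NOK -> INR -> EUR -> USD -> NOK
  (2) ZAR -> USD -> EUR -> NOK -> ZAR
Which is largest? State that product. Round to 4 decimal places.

(1) 8.478 × 0.01004 × 1.246 × 10.3 = 1.09240
(2) 0.05481 × 0.7976 × 11.94 × 1.772 = 0.92494
Highest is cycle (1) at 1.0924 (>1, arbitrage).

1.0924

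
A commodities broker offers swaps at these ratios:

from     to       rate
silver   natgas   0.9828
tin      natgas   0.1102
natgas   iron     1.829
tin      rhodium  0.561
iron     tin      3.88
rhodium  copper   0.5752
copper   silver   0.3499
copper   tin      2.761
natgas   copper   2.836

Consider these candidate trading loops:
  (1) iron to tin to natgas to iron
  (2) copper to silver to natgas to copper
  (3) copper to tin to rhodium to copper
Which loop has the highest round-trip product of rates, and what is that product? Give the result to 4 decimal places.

0.9752

(1) 3.88 × 0.1102 × 1.829 = 0.78204
(2) 0.3499 × 0.9828 × 2.836 = 0.97525
(3) 2.761 × 0.561 × 0.5752 = 0.89094
Highest is cycle (2) at 0.9752 (≤1, no arbitrage).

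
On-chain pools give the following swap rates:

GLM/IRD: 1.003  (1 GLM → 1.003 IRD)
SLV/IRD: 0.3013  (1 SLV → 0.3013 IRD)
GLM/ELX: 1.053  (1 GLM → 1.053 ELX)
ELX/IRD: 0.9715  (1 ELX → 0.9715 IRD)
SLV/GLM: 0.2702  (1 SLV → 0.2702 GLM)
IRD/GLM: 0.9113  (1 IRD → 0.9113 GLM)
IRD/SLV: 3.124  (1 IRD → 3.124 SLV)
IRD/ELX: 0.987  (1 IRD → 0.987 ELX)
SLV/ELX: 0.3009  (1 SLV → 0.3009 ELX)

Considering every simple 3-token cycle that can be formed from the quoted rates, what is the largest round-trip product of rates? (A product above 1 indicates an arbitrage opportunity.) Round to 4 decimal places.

ELX→IRD→GLM→ELX: 0.9715 × 0.9113 × 1.053 = 0.93225
SLV→ELX→IRD→SLV: 0.3009 × 0.9715 × 3.124 = 0.91322
SLV→GLM→IRD→SLV: 0.2702 × 1.003 × 3.124 = 0.84664
Maximum is ELX→IRD→GLM→ELX at 0.9323; no arbitrage — every cycle loses value.

0.9323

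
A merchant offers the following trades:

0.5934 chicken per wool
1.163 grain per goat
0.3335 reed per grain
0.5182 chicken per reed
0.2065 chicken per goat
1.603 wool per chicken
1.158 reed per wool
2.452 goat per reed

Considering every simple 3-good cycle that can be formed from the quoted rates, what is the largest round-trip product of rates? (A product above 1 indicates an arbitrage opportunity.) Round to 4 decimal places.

reed→chicken→wool→reed: 0.5182 × 1.603 × 1.158 = 0.96192
reed→goat→grain→reed: 2.452 × 1.163 × 0.3335 = 0.95103
Maximum is reed→chicken→wool→reed at 0.9619; no arbitrage — every cycle loses value.

0.9619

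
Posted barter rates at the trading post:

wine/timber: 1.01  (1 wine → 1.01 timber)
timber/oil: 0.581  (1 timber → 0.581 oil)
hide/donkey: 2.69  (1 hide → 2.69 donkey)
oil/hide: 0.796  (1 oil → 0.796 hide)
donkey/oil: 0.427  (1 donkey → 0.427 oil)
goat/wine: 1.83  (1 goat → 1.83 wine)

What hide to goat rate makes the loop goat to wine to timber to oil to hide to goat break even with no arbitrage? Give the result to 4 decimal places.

1.1699

Known legs of the cycle: 1.83 × 1.01 × 0.581 × 0.796 = 0.8547943908
For no arbitrage the full-cycle product must be 1, so the missing rate is 1 / 0.8547943908 ≈ 1.169872.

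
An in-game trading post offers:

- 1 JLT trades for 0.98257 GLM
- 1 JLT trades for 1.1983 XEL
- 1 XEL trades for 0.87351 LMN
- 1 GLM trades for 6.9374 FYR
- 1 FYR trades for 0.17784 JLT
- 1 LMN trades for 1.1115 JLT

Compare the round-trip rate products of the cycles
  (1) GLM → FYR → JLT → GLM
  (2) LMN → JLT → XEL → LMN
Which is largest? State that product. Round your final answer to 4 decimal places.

(1) 6.9374 × 0.17784 × 0.98257 = 1.21224
(2) 1.1115 × 1.1983 × 0.87351 = 1.16344
Highest is cycle (1) at 1.2122 (>1, arbitrage).

1.2122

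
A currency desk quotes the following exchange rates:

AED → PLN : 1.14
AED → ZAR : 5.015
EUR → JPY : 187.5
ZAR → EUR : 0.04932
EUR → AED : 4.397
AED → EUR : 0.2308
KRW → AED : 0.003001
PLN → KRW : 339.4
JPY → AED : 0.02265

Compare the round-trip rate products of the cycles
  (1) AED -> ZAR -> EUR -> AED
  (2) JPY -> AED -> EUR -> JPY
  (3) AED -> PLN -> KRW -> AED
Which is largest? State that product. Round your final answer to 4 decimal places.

1.1611

(1) 5.015 × 0.04932 × 4.397 = 1.08755
(2) 0.02265 × 0.2308 × 187.5 = 0.98018
(3) 1.14 × 339.4 × 0.003001 = 1.16113
Highest is cycle (3) at 1.1611 (>1, arbitrage).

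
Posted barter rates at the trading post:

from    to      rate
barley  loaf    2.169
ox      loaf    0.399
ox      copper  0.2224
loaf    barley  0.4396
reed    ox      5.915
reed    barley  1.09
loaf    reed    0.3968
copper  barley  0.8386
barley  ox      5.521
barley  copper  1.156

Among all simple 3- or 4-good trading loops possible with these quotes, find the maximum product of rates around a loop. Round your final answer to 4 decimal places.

1.0297

copper→barley→ox→copper: 0.8386 × 5.521 × 0.2224 = 1.02969
loaf→barley→ox→loaf: 0.4396 × 5.521 × 0.399 = 0.96839
reed→barley→ox→loaf→reed: 1.09 × 5.521 × 0.399 × 0.3968 = 0.95277
reed→barley→loaf→reed: 1.09 × 2.169 × 0.3968 = 0.93812
reed→ox→loaf→reed: 5.915 × 0.399 × 0.3968 = 0.93648
Maximum is copper→barley→ox→copper at 1.0297; arbitrage exists.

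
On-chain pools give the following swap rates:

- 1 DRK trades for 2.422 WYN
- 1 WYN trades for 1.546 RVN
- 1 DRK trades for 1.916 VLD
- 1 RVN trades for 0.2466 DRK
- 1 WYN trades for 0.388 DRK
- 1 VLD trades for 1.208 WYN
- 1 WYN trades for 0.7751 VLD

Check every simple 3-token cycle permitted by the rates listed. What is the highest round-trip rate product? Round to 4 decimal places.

WYN→RVN→DRK→WYN: 1.546 × 0.2466 × 2.422 = 0.92337
WYN→DRK→VLD→WYN: 0.388 × 1.916 × 1.208 = 0.89804
Maximum is WYN→RVN→DRK→WYN at 0.9234; no arbitrage — every cycle loses value.

0.9234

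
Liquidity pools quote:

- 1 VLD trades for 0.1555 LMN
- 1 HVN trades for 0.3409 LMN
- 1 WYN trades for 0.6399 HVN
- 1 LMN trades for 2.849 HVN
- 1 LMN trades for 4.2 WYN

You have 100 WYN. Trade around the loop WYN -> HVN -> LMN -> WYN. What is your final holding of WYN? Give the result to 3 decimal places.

91.620

100 WYN × 0.6399 = 63.99 HVN
63.99 HVN × 0.3409 = 21.814191 LMN
21.814191 LMN × 4.2 = 91.6196022 WYN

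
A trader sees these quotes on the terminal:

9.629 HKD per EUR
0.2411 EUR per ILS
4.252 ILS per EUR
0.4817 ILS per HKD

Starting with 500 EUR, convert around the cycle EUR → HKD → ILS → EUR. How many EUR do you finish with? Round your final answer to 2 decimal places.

500 EUR × 9.629 = 4814.5 HKD
4814.5 HKD × 0.4817 = 2319.14465 ILS
2319.14465 ILS × 0.2411 = 559.145775115 EUR

559.15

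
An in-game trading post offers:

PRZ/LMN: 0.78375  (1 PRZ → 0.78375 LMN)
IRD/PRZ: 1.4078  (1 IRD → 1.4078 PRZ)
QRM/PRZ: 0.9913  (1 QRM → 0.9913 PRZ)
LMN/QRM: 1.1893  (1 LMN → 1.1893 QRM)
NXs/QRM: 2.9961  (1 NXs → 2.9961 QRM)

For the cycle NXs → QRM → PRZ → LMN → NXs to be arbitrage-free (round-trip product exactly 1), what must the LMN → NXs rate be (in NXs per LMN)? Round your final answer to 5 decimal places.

Known legs of the cycle: 2.9961 × 0.9913 × 0.78375 = 2.3277640926375
For no arbitrage the full-cycle product must be 1, so the missing rate is 1 / 2.3277640926375 ≈ 0.4295968.

0.42960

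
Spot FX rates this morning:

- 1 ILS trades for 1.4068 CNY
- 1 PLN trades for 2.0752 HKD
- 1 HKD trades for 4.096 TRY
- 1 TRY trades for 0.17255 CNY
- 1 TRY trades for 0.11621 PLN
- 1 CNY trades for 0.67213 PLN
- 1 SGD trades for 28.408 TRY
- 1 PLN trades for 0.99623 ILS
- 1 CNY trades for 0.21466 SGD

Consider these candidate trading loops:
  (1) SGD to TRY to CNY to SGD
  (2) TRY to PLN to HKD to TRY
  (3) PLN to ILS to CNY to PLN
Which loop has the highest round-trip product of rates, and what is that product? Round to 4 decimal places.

1.0522

(1) 28.408 × 0.17255 × 0.21466 = 1.05222
(2) 0.11621 × 2.0752 × 4.096 = 0.98779
(3) 0.99623 × 1.4068 × 0.67213 = 0.94199
Highest is cycle (1) at 1.0522 (>1, arbitrage).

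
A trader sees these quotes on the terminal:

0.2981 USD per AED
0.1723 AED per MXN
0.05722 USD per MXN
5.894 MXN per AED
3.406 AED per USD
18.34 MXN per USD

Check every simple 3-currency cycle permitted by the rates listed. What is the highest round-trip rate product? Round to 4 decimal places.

1.1487

MXN→USD→AED→MXN: 0.05722 × 3.406 × 5.894 = 1.14869
MXN→AED→USD→MXN: 0.1723 × 0.2981 × 18.34 = 0.94199
Maximum is MXN→USD→AED→MXN at 1.1487; arbitrage exists.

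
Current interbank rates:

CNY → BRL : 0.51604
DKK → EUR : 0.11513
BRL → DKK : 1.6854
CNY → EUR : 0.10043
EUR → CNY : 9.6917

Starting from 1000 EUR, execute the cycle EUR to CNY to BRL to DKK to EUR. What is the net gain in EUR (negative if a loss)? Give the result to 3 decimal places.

-29.546

1000 EUR × 9.6917 = 9691.7 CNY
9691.7 CNY × 0.51604 = 5001.304868 BRL
5001.304868 BRL × 1.6854 = 8429.1992245272 DKK
8429.1992245272 DKK × 0.11513 = 970.453706719816536 EUR
Net change: 970.453706719816536 − 1000 = -29.546293280183464 EUR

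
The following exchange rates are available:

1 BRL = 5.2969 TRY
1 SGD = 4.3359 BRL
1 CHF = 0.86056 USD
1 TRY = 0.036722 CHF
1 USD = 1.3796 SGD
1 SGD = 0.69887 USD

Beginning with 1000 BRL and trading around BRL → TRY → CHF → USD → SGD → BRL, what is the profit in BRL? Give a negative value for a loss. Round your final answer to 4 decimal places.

1.2942

1000 BRL × 5.2969 = 5296.9 TRY
5296.9 TRY × 0.036722 = 194.5127618 CHF
194.5127618 CHF × 0.86056 = 167.389902294608 USD
167.389902294608 USD × 1.3796 = 230.9311092056411968 SGD
230.9311092056411968 SGD × 4.3359 = 1001.29419640473966520512 BRL
Net change: 1001.29419640473966520512 − 1000 = 1.29419640473966520512 BRL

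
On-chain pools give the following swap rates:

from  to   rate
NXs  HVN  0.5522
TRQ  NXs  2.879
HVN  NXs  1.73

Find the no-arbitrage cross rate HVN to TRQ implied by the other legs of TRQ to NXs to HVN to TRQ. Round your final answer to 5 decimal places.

Known legs of the cycle: 2.879 × 0.5522 = 1.5897838
For no arbitrage the full-cycle product must be 1, so the missing rate is 1 / 1.5897838 ≈ 0.6290163.

0.62902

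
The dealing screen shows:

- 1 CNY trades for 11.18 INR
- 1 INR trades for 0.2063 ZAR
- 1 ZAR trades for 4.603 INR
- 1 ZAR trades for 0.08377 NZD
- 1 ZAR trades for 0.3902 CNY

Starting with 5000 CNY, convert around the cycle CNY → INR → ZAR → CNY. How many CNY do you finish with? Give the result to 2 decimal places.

5000 CNY × 11.18 = 55900 INR
55900 INR × 0.2063 = 11532.17 ZAR
11532.17 ZAR × 0.3902 = 4499.852734 CNY

4499.85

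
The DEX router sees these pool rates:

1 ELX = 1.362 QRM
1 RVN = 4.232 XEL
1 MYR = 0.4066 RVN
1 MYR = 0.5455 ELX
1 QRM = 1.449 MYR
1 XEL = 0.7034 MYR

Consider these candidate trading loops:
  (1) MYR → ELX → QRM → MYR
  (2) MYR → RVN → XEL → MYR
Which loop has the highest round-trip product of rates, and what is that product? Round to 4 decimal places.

(1) 0.5455 × 1.362 × 1.449 = 1.07656
(2) 0.4066 × 4.232 × 0.7034 = 1.21036
Highest is cycle (2) at 1.2104 (>1, arbitrage).

1.2104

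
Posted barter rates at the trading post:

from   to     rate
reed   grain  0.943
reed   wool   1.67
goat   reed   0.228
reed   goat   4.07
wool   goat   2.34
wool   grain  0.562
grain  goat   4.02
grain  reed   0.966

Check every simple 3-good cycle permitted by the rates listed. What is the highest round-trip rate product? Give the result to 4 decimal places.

wool→grain→reed→wool: 0.562 × 0.966 × 1.67 = 0.90663
wool→goat→reed→wool: 2.34 × 0.228 × 1.67 = 0.89098
reed→grain→goat→reed: 0.943 × 4.02 × 0.228 = 0.86432
Maximum is wool→grain→reed→wool at 0.9066; no arbitrage — every cycle loses value.

0.9066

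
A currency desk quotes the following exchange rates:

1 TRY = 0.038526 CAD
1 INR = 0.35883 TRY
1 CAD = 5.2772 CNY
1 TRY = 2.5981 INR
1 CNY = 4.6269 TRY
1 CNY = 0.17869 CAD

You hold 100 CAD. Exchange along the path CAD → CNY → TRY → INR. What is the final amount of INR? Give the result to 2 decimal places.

100 CAD × 5.2772 = 527.72 CNY
527.72 CNY × 4.6269 = 2441.707668 TRY
2441.707668 TRY × 2.5981 = 6343.8006922308 INR

6343.80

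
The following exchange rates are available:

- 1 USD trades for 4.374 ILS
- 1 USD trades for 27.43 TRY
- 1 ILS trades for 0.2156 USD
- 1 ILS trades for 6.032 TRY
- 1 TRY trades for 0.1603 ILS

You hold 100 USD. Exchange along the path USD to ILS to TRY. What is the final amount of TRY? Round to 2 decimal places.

100 USD × 4.374 = 437.4 ILS
437.4 ILS × 6.032 = 2638.3968 TRY

2638.40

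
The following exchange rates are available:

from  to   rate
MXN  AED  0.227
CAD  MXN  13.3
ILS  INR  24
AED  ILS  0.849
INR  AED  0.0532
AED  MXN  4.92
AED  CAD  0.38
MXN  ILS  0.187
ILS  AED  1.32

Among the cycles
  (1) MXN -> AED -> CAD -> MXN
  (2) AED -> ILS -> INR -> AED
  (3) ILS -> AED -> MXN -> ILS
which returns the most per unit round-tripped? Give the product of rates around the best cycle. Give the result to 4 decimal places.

1.2145

(1) 0.227 × 0.38 × 13.3 = 1.14726
(2) 0.849 × 24 × 0.0532 = 1.08400
(3) 1.32 × 4.92 × 0.187 = 1.21445
Highest is cycle (3) at 1.2145 (>1, arbitrage).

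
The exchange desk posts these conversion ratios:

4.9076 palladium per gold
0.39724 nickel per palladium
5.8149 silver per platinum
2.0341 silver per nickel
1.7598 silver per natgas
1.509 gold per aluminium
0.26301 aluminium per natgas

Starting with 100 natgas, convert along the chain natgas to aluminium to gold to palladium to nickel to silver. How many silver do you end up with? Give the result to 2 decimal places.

100 natgas × 0.26301 = 26.301 aluminium
26.301 aluminium × 1.509 = 39.688209 gold
39.688209 gold × 4.9076 = 194.7738544884 palladium
194.7738544884 palladium × 0.39724 = 77.371965956972016 nickel
77.371965956972016 nickel × 2.0341 = 157.3823159530767777456 silver

157.38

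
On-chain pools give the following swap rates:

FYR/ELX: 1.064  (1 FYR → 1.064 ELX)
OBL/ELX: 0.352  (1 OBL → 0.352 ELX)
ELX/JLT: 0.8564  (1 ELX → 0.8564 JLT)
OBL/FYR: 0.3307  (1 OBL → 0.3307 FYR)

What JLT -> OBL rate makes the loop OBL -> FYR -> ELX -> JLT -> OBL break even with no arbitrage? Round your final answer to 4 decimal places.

Known legs of the cycle: 0.3307 × 1.064 × 0.8564 = 0.30133701472
For no arbitrage the full-cycle product must be 1, so the missing rate is 1 / 0.30133701472 ≈ 3.318544.

3.3185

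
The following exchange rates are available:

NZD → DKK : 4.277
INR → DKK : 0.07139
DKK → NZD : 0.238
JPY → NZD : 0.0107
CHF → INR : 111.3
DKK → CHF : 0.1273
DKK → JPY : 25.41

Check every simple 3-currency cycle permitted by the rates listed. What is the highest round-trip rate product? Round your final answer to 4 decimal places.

NZD→DKK→JPY→NZD: 4.277 × 25.41 × 0.0107 = 1.16286
INR→DKK→CHF→INR: 0.07139 × 0.1273 × 111.3 = 1.01149
Maximum is NZD→DKK→JPY→NZD at 1.1629; arbitrage exists.

1.1629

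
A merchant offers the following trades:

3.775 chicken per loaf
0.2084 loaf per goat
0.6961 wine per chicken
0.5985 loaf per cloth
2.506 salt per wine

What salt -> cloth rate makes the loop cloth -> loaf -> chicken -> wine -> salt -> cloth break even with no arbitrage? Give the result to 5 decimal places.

Known legs of the cycle: 0.5985 × 3.775 × 0.6961 × 2.506 = 3.9412484333775
For no arbitrage the full-cycle product must be 1, so the missing rate is 1 / 3.9412484333775 ≈ 0.2537267.

0.25373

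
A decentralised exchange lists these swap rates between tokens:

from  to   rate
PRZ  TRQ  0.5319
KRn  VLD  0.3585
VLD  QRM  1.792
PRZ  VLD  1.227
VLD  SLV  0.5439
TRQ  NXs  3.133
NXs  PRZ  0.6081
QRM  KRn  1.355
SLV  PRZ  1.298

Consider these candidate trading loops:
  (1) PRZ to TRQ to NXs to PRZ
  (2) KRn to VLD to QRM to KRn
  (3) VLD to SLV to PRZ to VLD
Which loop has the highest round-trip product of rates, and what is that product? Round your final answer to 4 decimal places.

(1) 0.5319 × 3.133 × 0.6081 = 1.01336
(2) 0.3585 × 1.792 × 1.355 = 0.87050
(3) 0.5439 × 1.298 × 1.227 = 0.86624
Highest is cycle (1) at 1.0134 (>1, arbitrage).

1.0134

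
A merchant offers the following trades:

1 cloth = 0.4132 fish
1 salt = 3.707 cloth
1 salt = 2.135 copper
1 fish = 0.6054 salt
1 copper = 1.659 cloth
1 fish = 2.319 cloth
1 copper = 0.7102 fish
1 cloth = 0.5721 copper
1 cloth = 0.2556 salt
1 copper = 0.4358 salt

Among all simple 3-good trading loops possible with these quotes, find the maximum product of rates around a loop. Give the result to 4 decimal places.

0.9422

fish→cloth→copper→fish: 2.319 × 0.5721 × 0.7102 = 0.94222
fish→salt→cloth→fish: 0.6054 × 3.707 × 0.4132 = 0.92731
cloth→copper→salt→cloth: 0.5721 × 0.4358 × 3.707 = 0.92423
fish→salt→copper→fish: 0.6054 × 2.135 × 0.7102 = 0.91795
cloth→salt→copper→cloth: 0.2556 × 2.135 × 1.659 = 0.90533
Maximum is fish→cloth→copper→fish at 0.9422; no arbitrage — every cycle loses value.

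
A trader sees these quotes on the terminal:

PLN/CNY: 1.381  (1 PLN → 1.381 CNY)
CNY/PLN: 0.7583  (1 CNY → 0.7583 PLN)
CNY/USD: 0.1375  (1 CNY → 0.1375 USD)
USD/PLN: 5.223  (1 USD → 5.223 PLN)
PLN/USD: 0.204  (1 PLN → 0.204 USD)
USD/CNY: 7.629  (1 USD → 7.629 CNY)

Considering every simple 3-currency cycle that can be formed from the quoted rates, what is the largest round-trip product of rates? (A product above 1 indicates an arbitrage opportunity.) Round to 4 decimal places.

1.1802

CNY→PLN→USD→CNY: 0.7583 × 0.204 × 7.629 = 1.18015
CNY→USD→PLN→CNY: 0.1375 × 5.223 × 1.381 = 0.99178
Maximum is CNY→PLN→USD→CNY at 1.1802; arbitrage exists.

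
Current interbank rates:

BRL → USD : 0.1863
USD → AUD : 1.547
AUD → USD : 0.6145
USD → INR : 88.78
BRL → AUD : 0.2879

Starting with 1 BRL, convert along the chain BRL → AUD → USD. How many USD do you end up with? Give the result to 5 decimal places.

0.17691

1 BRL × 0.2879 = 0.2879 AUD
0.2879 AUD × 0.6145 = 0.17691455 USD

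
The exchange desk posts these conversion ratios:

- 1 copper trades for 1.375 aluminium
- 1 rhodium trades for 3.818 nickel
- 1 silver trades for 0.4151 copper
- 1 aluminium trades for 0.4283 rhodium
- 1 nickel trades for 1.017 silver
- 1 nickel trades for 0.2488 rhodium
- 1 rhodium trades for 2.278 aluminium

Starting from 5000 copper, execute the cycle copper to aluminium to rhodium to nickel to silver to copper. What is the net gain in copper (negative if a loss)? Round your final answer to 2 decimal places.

5000 copper × 1.375 = 6875 aluminium
6875 aluminium × 0.4283 = 2944.5625 rhodium
2944.5625 rhodium × 3.818 = 11242.339625 nickel
11242.339625 nickel × 1.017 = 11433.459398625 silver
11433.459398625 silver × 0.4151 = 4746.0289963692375 copper
Net change: 4746.0289963692375 − 5000 = -253.9710036307625 copper

-253.97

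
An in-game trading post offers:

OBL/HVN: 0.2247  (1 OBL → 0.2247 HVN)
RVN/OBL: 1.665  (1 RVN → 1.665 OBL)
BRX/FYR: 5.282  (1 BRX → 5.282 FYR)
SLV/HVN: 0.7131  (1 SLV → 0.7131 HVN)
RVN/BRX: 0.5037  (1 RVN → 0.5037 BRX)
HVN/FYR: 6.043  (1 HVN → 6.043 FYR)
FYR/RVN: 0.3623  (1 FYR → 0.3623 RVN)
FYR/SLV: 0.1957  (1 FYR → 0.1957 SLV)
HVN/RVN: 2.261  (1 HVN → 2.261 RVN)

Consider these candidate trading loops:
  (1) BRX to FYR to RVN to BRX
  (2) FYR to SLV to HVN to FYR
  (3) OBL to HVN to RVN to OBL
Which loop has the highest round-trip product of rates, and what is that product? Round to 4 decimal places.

0.9639

(1) 5.282 × 0.3623 × 0.5037 = 0.96391
(2) 0.1957 × 0.7131 × 6.043 = 0.84332
(3) 0.2247 × 2.261 × 1.665 = 0.84590
Highest is cycle (1) at 0.9639 (≤1, no arbitrage).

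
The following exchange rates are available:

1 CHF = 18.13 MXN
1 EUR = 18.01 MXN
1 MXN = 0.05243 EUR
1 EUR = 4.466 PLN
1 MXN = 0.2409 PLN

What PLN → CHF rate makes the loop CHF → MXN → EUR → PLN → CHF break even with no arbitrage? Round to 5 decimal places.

0.23556

Known legs of the cycle: 18.13 × 0.05243 × 4.466 = 4.2451826494
For no arbitrage the full-cycle product must be 1, so the missing rate is 1 / 4.2451826494 ≈ 0.2355611.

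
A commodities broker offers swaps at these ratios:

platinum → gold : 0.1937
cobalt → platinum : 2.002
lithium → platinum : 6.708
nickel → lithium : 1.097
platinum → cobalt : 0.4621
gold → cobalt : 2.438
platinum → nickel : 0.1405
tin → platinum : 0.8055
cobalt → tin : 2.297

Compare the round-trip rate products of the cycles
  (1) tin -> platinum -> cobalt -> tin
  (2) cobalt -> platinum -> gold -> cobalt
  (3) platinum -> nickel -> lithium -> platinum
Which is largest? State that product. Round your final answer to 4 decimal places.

1.0339

(1) 0.8055 × 0.4621 × 2.297 = 0.85499
(2) 2.002 × 0.1937 × 2.438 = 0.94543
(3) 0.1405 × 1.097 × 6.708 = 1.03389
Highest is cycle (3) at 1.0339 (>1, arbitrage).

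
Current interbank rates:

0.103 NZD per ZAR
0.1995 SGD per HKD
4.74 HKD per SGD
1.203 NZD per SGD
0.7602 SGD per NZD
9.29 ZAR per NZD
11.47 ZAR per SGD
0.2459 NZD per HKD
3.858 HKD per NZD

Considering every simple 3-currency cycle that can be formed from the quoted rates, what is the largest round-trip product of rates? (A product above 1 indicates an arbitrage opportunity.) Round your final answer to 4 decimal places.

0.9259

HKD→SGD→NZD→HKD: 0.1995 × 1.203 × 3.858 = 0.92591
SGD→ZAR→NZD→SGD: 11.47 × 0.103 × 0.7602 = 0.89811
HKD→NZD→SGD→HKD: 0.2459 × 0.7602 × 4.74 = 0.88606
Maximum is HKD→SGD→NZD→HKD at 0.9259; no arbitrage — every cycle loses value.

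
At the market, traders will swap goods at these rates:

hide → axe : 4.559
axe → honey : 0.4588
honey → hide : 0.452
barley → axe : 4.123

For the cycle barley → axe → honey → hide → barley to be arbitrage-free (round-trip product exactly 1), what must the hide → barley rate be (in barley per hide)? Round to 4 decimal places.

Known legs of the cycle: 4.123 × 0.4588 × 0.452 = 0.8550178448
For no arbitrage the full-cycle product must be 1, so the missing rate is 1 / 0.8550178448 ≈ 1.169566.

1.1696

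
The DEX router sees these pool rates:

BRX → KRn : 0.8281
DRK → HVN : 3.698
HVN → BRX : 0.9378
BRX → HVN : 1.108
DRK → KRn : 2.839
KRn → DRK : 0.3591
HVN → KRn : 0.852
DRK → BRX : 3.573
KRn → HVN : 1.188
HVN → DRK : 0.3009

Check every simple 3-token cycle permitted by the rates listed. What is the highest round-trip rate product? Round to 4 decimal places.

BRX→HVN→DRK→BRX: 1.108 × 0.3009 × 3.573 = 1.19123
KRn→DRK→HVN→KRn: 0.3591 × 3.698 × 0.852 = 1.13141
KRn→DRK→BRX→KRn: 0.3591 × 3.573 × 0.8281 = 1.06251
KRn→HVN→DRK→KRn: 1.188 × 0.3009 × 2.839 = 1.01486
KRn→HVN→BRX→KRn: 1.188 × 0.9378 × 0.8281 = 0.92259
Maximum is BRX→HVN→DRK→BRX at 1.1912; arbitrage exists.

1.1912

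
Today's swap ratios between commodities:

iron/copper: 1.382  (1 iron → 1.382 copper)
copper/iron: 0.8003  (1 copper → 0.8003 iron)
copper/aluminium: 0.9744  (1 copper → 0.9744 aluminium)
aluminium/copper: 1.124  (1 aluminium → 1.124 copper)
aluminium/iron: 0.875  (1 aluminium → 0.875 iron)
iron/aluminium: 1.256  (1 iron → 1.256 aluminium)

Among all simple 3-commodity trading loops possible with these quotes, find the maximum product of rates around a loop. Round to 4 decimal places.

1.1783

aluminium→iron→copper→aluminium: 0.875 × 1.382 × 0.9744 = 1.17829
aluminium→copper→iron→aluminium: 1.124 × 0.8003 × 1.256 = 1.12982
Maximum is aluminium→iron→copper→aluminium at 1.1783; arbitrage exists.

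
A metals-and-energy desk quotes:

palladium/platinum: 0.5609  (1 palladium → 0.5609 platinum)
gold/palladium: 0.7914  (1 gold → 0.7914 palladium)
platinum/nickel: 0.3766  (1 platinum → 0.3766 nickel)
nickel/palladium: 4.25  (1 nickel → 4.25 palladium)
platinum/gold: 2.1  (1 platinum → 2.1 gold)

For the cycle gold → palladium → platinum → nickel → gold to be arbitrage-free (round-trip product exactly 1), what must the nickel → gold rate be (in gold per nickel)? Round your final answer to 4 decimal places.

5.9819

Known legs of the cycle: 0.7914 × 0.5609 × 0.3766 = 0.167171331516
For no arbitrage the full-cycle product must be 1, so the missing rate is 1 / 0.167171331516 ≈ 5.981887.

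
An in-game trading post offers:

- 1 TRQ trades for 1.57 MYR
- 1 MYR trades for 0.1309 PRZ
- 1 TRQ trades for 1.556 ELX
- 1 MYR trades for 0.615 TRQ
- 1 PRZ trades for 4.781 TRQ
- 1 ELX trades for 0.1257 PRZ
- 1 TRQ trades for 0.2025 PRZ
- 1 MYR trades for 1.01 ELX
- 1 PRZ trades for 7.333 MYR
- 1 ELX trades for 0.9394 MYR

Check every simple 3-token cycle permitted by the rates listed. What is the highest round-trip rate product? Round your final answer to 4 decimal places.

PRZ→TRQ→MYR→PRZ: 4.781 × 1.57 × 0.1309 = 0.98256
ELX→PRZ→TRQ→ELX: 0.1257 × 4.781 × 1.556 = 0.93511
ELX→PRZ→MYR→ELX: 0.1257 × 7.333 × 1.01 = 0.93098
PRZ→MYR→TRQ→PRZ: 7.333 × 0.615 × 0.2025 = 0.91323
ELX→MYR→TRQ→ELX: 0.9394 × 0.615 × 1.556 = 0.89895
Maximum is PRZ→TRQ→MYR→PRZ at 0.9826; no arbitrage — every cycle loses value.

0.9826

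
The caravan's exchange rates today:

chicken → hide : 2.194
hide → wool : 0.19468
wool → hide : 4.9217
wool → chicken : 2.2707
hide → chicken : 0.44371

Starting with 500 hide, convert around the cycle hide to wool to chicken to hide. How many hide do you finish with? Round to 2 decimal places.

500 hide × 0.19468 = 97.34 wool
97.34 wool × 2.2707 = 221.029938 chicken
221.029938 chicken × 2.194 = 484.939683972 hide

484.94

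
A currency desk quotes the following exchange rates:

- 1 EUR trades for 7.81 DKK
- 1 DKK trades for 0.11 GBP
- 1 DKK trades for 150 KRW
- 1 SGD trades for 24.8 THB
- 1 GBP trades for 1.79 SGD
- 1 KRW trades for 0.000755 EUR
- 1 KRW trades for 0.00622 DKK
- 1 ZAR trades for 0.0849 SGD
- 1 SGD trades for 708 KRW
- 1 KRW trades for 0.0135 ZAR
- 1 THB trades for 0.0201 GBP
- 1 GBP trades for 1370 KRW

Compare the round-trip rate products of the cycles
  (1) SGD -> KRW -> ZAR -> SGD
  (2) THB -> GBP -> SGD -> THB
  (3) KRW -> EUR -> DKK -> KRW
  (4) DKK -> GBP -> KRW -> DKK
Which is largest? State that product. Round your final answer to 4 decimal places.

(1) 708 × 0.0135 × 0.0849 = 0.81147
(2) 0.0201 × 1.79 × 24.8 = 0.89228
(3) 0.000755 × 7.81 × 150 = 0.88448
(4) 0.11 × 1370 × 0.00622 = 0.93735
Highest is cycle (4) at 0.9374 (≤1, no arbitrage).

0.9374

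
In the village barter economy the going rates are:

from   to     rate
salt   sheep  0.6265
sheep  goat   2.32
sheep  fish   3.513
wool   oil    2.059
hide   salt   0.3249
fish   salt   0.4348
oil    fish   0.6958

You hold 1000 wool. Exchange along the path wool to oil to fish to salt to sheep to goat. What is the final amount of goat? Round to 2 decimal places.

1000 wool × 2.059 = 2059 oil
2059 oil × 0.6958 = 1432.6522 fish
1432.6522 fish × 0.4348 = 622.91717656 salt
622.91717656 salt × 0.6265 = 390.25761111484 sheep
390.25761111484 sheep × 2.32 = 905.3976577864288 goat

905.40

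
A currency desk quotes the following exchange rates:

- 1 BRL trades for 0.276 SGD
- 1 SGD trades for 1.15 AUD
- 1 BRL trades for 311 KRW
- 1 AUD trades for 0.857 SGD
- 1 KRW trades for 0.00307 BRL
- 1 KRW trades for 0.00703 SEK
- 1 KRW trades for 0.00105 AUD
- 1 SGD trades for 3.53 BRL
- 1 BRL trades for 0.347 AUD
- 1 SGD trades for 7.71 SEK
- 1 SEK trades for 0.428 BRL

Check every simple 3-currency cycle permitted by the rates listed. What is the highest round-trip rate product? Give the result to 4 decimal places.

1.0497

BRL→AUD→SGD→BRL: 0.347 × 0.857 × 3.53 = 1.04975
BRL→KRW→SEK→BRL: 311 × 0.00703 × 0.428 = 0.93575
BRL→SGD→SEK→BRL: 0.276 × 7.71 × 0.428 = 0.91077
Maximum is BRL→AUD→SGD→BRL at 1.0497; arbitrage exists.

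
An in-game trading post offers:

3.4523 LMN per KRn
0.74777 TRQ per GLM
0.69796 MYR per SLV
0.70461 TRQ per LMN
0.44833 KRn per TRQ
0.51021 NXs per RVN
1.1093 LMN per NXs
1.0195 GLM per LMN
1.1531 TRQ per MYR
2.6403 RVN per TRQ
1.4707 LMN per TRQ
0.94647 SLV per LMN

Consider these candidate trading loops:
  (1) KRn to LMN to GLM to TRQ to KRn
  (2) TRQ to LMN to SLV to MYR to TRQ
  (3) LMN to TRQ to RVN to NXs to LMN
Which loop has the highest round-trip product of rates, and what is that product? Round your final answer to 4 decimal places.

(1) 3.4523 × 1.0195 × 0.74777 × 0.44833 = 1.17994
(2) 1.4707 × 0.94647 × 0.69796 × 1.1531 = 1.12028
(3) 0.70461 × 2.6403 × 0.51021 × 1.1093 = 1.05293
Highest is cycle (1) at 1.1799 (>1, arbitrage).

1.1799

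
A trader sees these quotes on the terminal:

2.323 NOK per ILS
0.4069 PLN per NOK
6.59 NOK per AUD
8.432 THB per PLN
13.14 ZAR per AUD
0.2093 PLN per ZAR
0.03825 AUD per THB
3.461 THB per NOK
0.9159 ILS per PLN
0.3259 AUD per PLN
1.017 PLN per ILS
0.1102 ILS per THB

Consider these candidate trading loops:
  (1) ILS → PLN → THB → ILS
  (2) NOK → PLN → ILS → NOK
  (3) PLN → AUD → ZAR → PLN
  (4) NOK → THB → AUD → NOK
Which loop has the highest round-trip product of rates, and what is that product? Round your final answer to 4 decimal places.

0.9450

(1) 1.017 × 8.432 × 0.1102 = 0.94500
(2) 0.4069 × 0.9159 × 2.323 = 0.86573
(3) 0.3259 × 13.14 × 0.2093 = 0.89629
(4) 3.461 × 0.03825 × 6.59 = 0.87241
Highest is cycle (1) at 0.9450 (≤1, no arbitrage).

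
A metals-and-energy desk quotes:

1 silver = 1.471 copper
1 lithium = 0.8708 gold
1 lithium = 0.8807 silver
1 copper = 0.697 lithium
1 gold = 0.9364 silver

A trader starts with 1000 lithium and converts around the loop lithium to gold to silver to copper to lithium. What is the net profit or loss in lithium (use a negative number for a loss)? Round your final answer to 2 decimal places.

1000 lithium × 0.8708 = 870.8 gold
870.8 gold × 0.9364 = 815.41712 silver
815.41712 silver × 1.471 = 1199.47858352 copper
1199.47858352 copper × 0.697 = 836.03657271344 lithium
Net change: 836.03657271344 − 1000 = -163.96342728656 lithium

-163.96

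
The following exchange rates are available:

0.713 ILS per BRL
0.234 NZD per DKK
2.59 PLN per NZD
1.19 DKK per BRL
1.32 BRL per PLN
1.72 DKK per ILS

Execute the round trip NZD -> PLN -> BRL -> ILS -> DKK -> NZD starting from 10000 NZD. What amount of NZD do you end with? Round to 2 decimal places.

9810.87

10000 NZD × 2.59 = 25900 PLN
25900 PLN × 1.32 = 34188 BRL
34188 BRL × 0.713 = 24376.044 ILS
24376.044 ILS × 1.72 = 41926.79568 DKK
41926.79568 DKK × 0.234 = 9810.87018912 NZD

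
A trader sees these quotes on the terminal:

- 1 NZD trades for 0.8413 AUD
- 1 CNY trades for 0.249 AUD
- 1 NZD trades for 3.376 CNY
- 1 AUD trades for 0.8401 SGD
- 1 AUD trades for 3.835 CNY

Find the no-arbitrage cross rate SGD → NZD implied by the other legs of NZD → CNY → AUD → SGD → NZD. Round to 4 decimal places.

Known legs of the cycle: 3.376 × 0.249 × 0.8401 = 0.7062082224
For no arbitrage the full-cycle product must be 1, so the missing rate is 1 / 0.7062082224 ≈ 1.416013.

1.4160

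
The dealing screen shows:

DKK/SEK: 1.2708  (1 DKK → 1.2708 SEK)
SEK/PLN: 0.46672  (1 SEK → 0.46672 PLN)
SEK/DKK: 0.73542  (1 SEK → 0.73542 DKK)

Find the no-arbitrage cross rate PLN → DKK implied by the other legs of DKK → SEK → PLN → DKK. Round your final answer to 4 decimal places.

Known legs of the cycle: 1.2708 × 0.46672 = 0.593107776
For no arbitrage the full-cycle product must be 1, so the missing rate is 1 / 0.593107776 ≈ 1.686034.

1.6860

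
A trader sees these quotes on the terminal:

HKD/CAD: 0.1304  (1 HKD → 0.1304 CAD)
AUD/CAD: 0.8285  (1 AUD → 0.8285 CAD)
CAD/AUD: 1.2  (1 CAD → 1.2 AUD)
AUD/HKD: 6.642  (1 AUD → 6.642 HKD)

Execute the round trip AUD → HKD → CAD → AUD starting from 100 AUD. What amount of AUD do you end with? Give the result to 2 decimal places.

100 AUD × 6.642 = 664.2 HKD
664.2 HKD × 0.1304 = 86.61168 CAD
86.61168 CAD × 1.2 = 103.934016 AUD

103.93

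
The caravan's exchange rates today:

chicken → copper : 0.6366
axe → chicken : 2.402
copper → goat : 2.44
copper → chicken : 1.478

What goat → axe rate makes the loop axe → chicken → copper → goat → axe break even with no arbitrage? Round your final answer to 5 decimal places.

Known legs of the cycle: 2.402 × 0.6366 × 2.44 = 3.731036208
For no arbitrage the full-cycle product must be 1, so the missing rate is 1 / 3.731036208 ≈ 0.2680221.

0.26802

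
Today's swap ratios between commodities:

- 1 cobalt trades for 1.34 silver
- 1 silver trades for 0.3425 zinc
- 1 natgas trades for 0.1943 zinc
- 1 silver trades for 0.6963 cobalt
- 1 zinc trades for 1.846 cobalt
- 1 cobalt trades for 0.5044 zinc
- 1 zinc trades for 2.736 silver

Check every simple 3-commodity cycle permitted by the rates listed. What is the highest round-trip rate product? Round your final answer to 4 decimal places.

0.9609

cobalt→zinc→silver→cobalt: 0.5044 × 2.736 × 0.6963 = 0.96092
cobalt→silver→zinc→cobalt: 1.34 × 0.3425 × 1.846 = 0.84722
Maximum is cobalt→zinc→silver→cobalt at 0.9609; no arbitrage — every cycle loses value.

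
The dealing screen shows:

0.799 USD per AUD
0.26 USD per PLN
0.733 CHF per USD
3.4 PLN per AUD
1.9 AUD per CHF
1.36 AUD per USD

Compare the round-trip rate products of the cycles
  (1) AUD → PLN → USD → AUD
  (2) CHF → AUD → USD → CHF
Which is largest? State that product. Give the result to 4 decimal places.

(1) 3.4 × 0.26 × 1.36 = 1.20224
(2) 1.9 × 0.799 × 0.733 = 1.11277
Highest is cycle (1) at 1.2022 (>1, arbitrage).

1.2022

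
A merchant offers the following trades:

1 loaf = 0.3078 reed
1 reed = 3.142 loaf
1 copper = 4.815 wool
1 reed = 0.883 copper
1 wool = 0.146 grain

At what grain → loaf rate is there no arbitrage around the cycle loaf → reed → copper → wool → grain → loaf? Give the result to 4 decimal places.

5.2339

Known legs of the cycle: 0.3078 × 0.883 × 4.815 × 0.146 = 0.191063824326
For no arbitrage the full-cycle product must be 1, so the missing rate is 1 / 0.191063824326 ≈ 5.233853.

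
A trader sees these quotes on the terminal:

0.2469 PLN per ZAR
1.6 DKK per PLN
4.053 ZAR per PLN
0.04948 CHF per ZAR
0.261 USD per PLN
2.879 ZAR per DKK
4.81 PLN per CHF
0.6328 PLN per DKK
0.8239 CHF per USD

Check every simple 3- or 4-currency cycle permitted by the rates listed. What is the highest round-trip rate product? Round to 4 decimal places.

PLN→DKK→ZAR→PLN: 1.6 × 2.879 × 0.2469 = 1.13732
PLN→DKK→ZAR→CHF→PLN: 1.6 × 2.879 × 0.04948 × 4.81 = 1.09632
PLN→USD→CHF→PLN: 0.261 × 0.8239 × 4.81 = 1.03433
PLN→ZAR→CHF→PLN: 4.053 × 0.04948 × 4.81 = 0.96461
Maximum is PLN→DKK→ZAR→PLN at 1.1373; arbitrage exists.

1.1373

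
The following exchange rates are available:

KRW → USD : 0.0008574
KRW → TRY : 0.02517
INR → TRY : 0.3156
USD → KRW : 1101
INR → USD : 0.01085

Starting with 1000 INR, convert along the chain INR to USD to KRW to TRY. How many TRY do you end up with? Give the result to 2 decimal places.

1000 INR × 0.01085 = 10.85 USD
10.85 USD × 1101 = 11945.85 KRW
11945.85 KRW × 0.02517 = 300.6770445 TRY

300.68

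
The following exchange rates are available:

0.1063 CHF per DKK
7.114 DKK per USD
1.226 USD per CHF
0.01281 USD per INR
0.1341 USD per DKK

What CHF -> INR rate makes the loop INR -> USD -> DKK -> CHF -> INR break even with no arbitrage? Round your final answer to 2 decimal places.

Known legs of the cycle: 0.01281 × 7.114 × 0.1063 = 0.009687155142
For no arbitrage the full-cycle product must be 1, so the missing rate is 1 / 0.009687155142 ≈ 103.2295.

103.23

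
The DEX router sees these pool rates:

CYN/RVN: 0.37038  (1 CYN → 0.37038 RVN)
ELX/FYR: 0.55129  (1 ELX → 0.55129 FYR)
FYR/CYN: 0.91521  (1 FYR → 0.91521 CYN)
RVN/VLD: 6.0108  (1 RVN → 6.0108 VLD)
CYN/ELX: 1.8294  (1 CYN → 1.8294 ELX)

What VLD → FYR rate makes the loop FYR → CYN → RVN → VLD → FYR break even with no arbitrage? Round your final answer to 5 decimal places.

0.49079

Known legs of the cycle: 0.91521 × 0.37038 × 6.0108 = 2.03751381398184
For no arbitrage the full-cycle product must be 1, so the missing rate is 1 / 2.03751381398184 ≈ 0.4907942.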